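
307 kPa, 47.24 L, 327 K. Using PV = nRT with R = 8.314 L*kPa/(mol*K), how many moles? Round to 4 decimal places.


PV = nRT, solve for n = PV / (RT).
PV = 307 * 47.24 = 14502.68
RT = 8.314 * 327 = 2718.678
n = 14502.68 / 2718.678
n = 5.33446035 mol, rounded to 4 dp:

5.3345 mol


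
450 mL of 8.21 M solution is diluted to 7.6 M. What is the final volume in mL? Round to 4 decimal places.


Dilution: M1*V1 = M2*V2, solve for V2.
V2 = M1*V1 / M2
V2 = 8.21 * 450 / 7.6
V2 = 3694.5 / 7.6
V2 = 486.11842105 mL, rounded to 4 dp:

486.1184 mL


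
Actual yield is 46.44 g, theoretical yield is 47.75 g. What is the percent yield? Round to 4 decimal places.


% yield = 100 * actual / theoretical
% yield = 100 * 46.44 / 47.75
% yield = 97.2565445 %, rounded to 4 dp:

97.2565 %


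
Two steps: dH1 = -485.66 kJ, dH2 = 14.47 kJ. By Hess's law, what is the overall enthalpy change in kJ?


Hess's law: enthalpy is a state function, so add the step enthalpies.
dH_total = dH1 + dH2 = -485.66 + (14.47)
dH_total = -471.19 kJ:

-471.19 kJ


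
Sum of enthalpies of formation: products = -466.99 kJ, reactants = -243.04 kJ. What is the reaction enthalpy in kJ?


dH_rxn = sum(dH_f products) - sum(dH_f reactants)
dH_rxn = -466.99 - (-243.04)
dH_rxn = -223.95 kJ:

-223.95 kJ


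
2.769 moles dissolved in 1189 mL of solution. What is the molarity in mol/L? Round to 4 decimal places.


Convert volume to liters: V_L = V_mL / 1000.
V_L = 1189 / 1000 = 1.189 L
M = n / V_L = 2.769 / 1.189
M = 2.32884777 mol/L, rounded to 4 dp:

2.3288 mol/L


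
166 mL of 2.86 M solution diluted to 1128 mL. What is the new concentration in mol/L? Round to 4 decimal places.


Dilution: M1*V1 = M2*V2, solve for M2.
M2 = M1*V1 / V2
M2 = 2.86 * 166 / 1128
M2 = 474.76 / 1128
M2 = 0.42088652 mol/L, rounded to 4 dp:

0.4209 mol/L


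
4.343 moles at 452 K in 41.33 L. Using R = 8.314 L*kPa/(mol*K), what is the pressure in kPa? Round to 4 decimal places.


PV = nRT, solve for P = nRT / V.
nRT = 4.343 * 8.314 * 452 = 16320.6813
P = 16320.6813 / 41.33
P = 394.88703847 kPa, rounded to 4 dp:

394.8870 kPa


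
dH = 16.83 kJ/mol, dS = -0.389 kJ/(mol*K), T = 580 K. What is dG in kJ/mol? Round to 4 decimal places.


Gibbs: dG = dH - T*dS (consistent units, dS already in kJ/(mol*K)).
T*dS = 580 * -0.389 = -225.62
dG = 16.83 - (-225.62)
dG = 242.45 kJ/mol, rounded to 4 dp:

242.4500 kJ/mol


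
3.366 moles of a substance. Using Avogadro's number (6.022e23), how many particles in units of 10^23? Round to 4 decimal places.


N = n * NA, then divide by 1e23 for the requested units.
N / 1e23 = n * 6.022
N / 1e23 = 3.366 * 6.022
N / 1e23 = 20.270052, rounded to 4 dp:

20.2701


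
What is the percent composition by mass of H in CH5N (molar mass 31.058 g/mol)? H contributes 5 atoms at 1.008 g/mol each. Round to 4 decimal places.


pct = 100 * (n_elem * M_elem) / M_total
mass_contribution = 5 * 1.008 = 5.04 g/mol
pct = 100 * 5.04 / 31.058
pct = 16.22770301 %, rounded to 4 dp:

16.2277 %


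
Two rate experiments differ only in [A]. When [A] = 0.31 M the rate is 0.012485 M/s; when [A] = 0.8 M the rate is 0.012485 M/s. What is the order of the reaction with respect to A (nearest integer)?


Rate is proportional to [A]^n, so rate2/rate1 = ([A]2/[A]1)^n. Take logs to solve for n.
rate2/rate1 = 0.012485 / 0.012485 = 1.0
[A]2/[A]1 = 0.8 / 0.31 = 2.5806
n = ln(1.0) / ln(2.5806) = 0.0
Nearest integer order:

0


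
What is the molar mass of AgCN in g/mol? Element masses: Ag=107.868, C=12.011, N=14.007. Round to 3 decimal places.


M = sum(count * atomic_mass) over atoms.
M = 1*107.868 + 1*12.011 + 1*14.007
M = 107.868 + 12.011 + 14.007
M = 133.886 g/mol, rounded to 3 dp:

133.886 g/mol


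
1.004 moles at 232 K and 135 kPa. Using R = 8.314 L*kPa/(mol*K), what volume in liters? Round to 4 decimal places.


PV = nRT, solve for V = nRT / P.
nRT = 1.004 * 8.314 * 232 = 1936.5634
V = 1936.5634 / 135
V = 14.34491407 L, rounded to 4 dp:

14.3449 L


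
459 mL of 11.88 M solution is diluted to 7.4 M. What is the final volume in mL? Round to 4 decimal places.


Dilution: M1*V1 = M2*V2, solve for V2.
V2 = M1*V1 / M2
V2 = 11.88 * 459 / 7.4
V2 = 5452.92 / 7.4
V2 = 736.88108108 mL, rounded to 4 dp:

736.8811 mL


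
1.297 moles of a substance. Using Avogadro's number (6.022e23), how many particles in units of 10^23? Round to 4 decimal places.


N = n * NA, then divide by 1e23 for the requested units.
N / 1e23 = n * 6.022
N / 1e23 = 1.297 * 6.022
N / 1e23 = 7.810534, rounded to 4 dp:

7.8105


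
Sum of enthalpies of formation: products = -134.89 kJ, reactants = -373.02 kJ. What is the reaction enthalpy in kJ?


dH_rxn = sum(dH_f products) - sum(dH_f reactants)
dH_rxn = -134.89 - (-373.02)
dH_rxn = 238.13 kJ:

238.13 kJ


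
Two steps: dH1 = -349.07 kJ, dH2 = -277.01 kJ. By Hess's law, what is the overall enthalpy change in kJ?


Hess's law: enthalpy is a state function, so add the step enthalpies.
dH_total = dH1 + dH2 = -349.07 + (-277.01)
dH_total = -626.08 kJ:

-626.08 kJ


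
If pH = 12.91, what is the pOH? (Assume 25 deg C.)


At 25 deg C, pH + pOH = 14.
pOH = 14 - pH = 14 - 12.91
pOH = 1.09:

1.09


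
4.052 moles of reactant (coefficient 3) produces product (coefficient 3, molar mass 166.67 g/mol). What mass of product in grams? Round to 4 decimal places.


Use the coefficient ratio to convert reactant moles to product moles, then multiply by the product's molar mass.
moles_P = moles_R * (coeff_P / coeff_R) = 4.052 * (3/3) = 4.052
mass_P = moles_P * M_P = 4.052 * 166.67
mass_P = 675.34684 g, rounded to 4 dp:

675.3468 g


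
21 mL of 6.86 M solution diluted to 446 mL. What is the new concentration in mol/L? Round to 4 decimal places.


Dilution: M1*V1 = M2*V2, solve for M2.
M2 = M1*V1 / V2
M2 = 6.86 * 21 / 446
M2 = 144.06 / 446
M2 = 0.32300448 mol/L, rounded to 4 dp:

0.3230 mol/L


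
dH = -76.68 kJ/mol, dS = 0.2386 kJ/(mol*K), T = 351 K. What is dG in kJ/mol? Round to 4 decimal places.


Gibbs: dG = dH - T*dS (consistent units, dS already in kJ/(mol*K)).
T*dS = 351 * 0.2386 = 83.7486
dG = -76.68 - (83.7486)
dG = -160.4286 kJ/mol, rounded to 4 dp:

-160.4286 kJ/mol


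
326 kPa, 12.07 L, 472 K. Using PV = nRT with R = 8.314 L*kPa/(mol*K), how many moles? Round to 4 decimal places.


PV = nRT, solve for n = PV / (RT).
PV = 326 * 12.07 = 3934.82
RT = 8.314 * 472 = 3924.208
n = 3934.82 / 3924.208
n = 1.00270424 mol, rounded to 4 dp:

1.0027 mol


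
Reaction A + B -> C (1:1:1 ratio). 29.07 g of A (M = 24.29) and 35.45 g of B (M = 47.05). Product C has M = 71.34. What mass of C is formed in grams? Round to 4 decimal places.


Find moles of each reactant; the smaller value is the limiting reagent in a 1:1:1 reaction, so moles_C equals moles of the limiter.
n_A = mass_A / M_A = 29.07 / 24.29 = 1.196789 mol
n_B = mass_B / M_B = 35.45 / 47.05 = 0.753454 mol
Limiting reagent: B (smaller), n_limiting = 0.753454 mol
mass_C = n_limiting * M_C = 0.753454 * 71.34
mass_C = 53.75140836 g, rounded to 4 dp:

53.7514 g


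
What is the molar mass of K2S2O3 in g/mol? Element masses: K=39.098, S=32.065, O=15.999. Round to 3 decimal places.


M = sum(count * atomic_mass) over atoms.
M = 2*39.098 + 2*32.065 + 3*15.999
M = 78.196 + 64.13 + 47.997
M = 190.323 g/mol, rounded to 3 dp:

190.323 g/mol


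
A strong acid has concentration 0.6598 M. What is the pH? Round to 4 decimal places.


A strong acid dissociates completely, so [H+] equals the given concentration.
pH = -log10([H+]) = -log10(0.6598)
pH = 0.18058769, rounded to 4 dp:

0.1806


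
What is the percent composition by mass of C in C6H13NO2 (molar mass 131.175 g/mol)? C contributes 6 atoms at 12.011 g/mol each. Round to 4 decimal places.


pct = 100 * (n_elem * M_elem) / M_total
mass_contribution = 6 * 12.011 = 72.066 g/mol
pct = 100 * 72.066 / 131.175
pct = 54.93882218 %, rounded to 4 dp:

54.9388 %


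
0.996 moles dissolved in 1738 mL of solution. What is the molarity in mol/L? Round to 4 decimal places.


Convert volume to liters: V_L = V_mL / 1000.
V_L = 1738 / 1000 = 1.738 L
M = n / V_L = 0.996 / 1.738
M = 0.5730725 mol/L, rounded to 4 dp:

0.5731 mol/L


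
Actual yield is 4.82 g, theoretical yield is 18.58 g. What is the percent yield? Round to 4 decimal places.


% yield = 100 * actual / theoretical
% yield = 100 * 4.82 / 18.58
% yield = 25.94187298 %, rounded to 4 dp:

25.9419 %


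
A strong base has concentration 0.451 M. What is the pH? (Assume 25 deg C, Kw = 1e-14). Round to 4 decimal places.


A strong base dissociates completely, so [OH-] equals the given concentration.
pOH = -log10([OH-]) = -log10(0.451) = 0.345823
pH = 14 - pOH = 14 - 0.345823
pH = 13.654177, rounded to 4 dp:

13.6542


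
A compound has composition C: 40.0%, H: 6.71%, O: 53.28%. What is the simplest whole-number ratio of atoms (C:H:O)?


Assume 100 g of compound, divide each mass% by atomic mass to get moles, then normalize by the smallest to get a raw atom ratio.
Moles per 100 g: C: 40.0/12.011 = 3.3303, H: 6.71/1.008 = 6.6567, O: 53.28/15.999 = 3.3302
Raw ratio (divide by min = 3.3302): C: 1.0, H: 1.999, O: 1.0
Multiply by 1 to clear fractions: C: 1.0 ~= 1, H: 1.999 ~= 2, O: 1.0 ~= 1
Reduce by GCD to get the simplest whole-number ratio:

1:2:1


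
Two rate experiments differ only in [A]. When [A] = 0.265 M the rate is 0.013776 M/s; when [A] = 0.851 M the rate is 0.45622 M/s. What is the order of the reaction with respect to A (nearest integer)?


Rate is proportional to [A]^n, so rate2/rate1 = ([A]2/[A]1)^n. Take logs to solve for n.
rate2/rate1 = 0.45622 / 0.013776 = 33.117
[A]2/[A]1 = 0.851 / 0.265 = 3.2113
n = ln(33.117) / ln(3.2113) = 3.0
Nearest integer order:

3


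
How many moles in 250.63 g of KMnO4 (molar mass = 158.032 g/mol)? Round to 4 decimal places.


n = mass / M
n = 250.63 / 158.032
n = 1.58594462 mol, rounded to 4 dp:

1.5859 mol


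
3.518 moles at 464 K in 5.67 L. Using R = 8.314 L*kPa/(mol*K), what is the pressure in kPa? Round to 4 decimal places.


PV = nRT, solve for P = nRT / V.
nRT = 3.518 * 8.314 * 464 = 13571.3745
P = 13571.3745 / 5.67
P = 2393.54047619 kPa, rounded to 4 dp:

2393.5405 kPa


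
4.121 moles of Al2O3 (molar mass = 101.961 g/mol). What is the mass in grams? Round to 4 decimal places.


mass = n * M
mass = 4.121 * 101.961
mass = 420.181281 g, rounded to 4 dp:

420.1813 g


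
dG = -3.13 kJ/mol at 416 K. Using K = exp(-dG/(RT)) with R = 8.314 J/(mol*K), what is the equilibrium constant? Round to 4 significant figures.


dG is in kJ/mol; multiply by 1000 to match R in J/(mol*K).
RT = 8.314 * 416 = 3458.624 J/mol
exponent = -dG*1000 / (RT) = -(-3.13*1000) / 3458.624 = 0.90498418
K = exp(0.90498418)
K = 2.4718928, rounded to 4 significant figures:

2.472


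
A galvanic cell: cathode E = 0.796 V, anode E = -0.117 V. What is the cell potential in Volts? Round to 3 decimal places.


Standard cell potential: E_cell = E_cathode - E_anode.
E_cell = 0.796 - (-0.117)
E_cell = 0.913 V, rounded to 3 dp:

0.913 V


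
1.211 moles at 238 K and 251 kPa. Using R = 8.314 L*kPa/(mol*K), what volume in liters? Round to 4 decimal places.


PV = nRT, solve for V = nRT / P.
nRT = 1.211 * 8.314 * 238 = 2396.2445
V = 2396.2445 / 251
V = 9.54679084 L, rounded to 4 dp:

9.5468 L


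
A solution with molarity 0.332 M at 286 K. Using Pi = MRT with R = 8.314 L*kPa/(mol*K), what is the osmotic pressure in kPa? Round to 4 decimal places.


Osmotic pressure (van't Hoff): Pi = M*R*T.
RT = 8.314 * 286 = 2377.804
Pi = 0.332 * 2377.804
Pi = 789.430928 kPa, rounded to 4 dp:

789.4309 kPa


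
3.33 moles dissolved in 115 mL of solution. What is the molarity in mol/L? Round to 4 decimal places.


Convert volume to liters: V_L = V_mL / 1000.
V_L = 115 / 1000 = 0.115 L
M = n / V_L = 3.33 / 0.115
M = 28.95652174 mol/L, rounded to 4 dp:

28.9565 mol/L


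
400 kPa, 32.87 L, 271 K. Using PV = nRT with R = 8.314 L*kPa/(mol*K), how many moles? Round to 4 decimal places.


PV = nRT, solve for n = PV / (RT).
PV = 400 * 32.87 = 13148.0
RT = 8.314 * 271 = 2253.094
n = 13148.0 / 2253.094
n = 5.83553105 mol, rounded to 4 dp:

5.8355 mol


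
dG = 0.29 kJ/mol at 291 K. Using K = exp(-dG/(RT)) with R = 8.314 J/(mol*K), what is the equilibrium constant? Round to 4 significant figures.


dG is in kJ/mol; multiply by 1000 to match R in J/(mol*K).
RT = 8.314 * 291 = 2419.374 J/mol
exponent = -dG*1000 / (RT) = -(0.29*1000) / 2419.374 = -0.11986572
K = exp(-0.11986572)
K = 0.88703954, rounded to 4 significant figures:

0.8870


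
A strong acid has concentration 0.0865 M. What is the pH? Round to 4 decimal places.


A strong acid dissociates completely, so [H+] equals the given concentration.
pH = -log10([H+]) = -log10(0.0865)
pH = 1.06298389, rounded to 4 dp:

1.0630


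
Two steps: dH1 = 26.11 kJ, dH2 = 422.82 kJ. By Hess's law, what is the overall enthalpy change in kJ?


Hess's law: enthalpy is a state function, so add the step enthalpies.
dH_total = dH1 + dH2 = 26.11 + (422.82)
dH_total = 448.93 kJ:

448.93 kJ


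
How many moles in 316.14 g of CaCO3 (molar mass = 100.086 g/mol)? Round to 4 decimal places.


n = mass / M
n = 316.14 / 100.086
n = 3.15868353 mol, rounded to 4 dp:

3.1587 mol


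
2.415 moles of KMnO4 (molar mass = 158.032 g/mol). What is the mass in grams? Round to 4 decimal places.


mass = n * M
mass = 2.415 * 158.032
mass = 381.64728 g, rounded to 4 dp:

381.6473 g


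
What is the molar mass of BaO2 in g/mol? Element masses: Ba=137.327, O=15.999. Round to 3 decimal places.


M = sum(count * atomic_mass) over atoms.
M = 1*137.327 + 2*15.999
M = 137.327 + 31.998
M = 169.325 g/mol, rounded to 3 dp:

169.325 g/mol


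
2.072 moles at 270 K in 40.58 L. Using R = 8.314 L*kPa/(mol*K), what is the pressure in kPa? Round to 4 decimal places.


PV = nRT, solve for P = nRT / V.
nRT = 2.072 * 8.314 * 270 = 4651.1842
P = 4651.1842 / 40.58
P = 114.61764909 kPa, rounded to 4 dp:

114.6176 kPa


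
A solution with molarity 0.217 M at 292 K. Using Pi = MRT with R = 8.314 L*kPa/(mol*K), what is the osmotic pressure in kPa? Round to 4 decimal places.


Osmotic pressure (van't Hoff): Pi = M*R*T.
RT = 8.314 * 292 = 2427.688
Pi = 0.217 * 2427.688
Pi = 526.808296 kPa, rounded to 4 dp:

526.8083 kPa


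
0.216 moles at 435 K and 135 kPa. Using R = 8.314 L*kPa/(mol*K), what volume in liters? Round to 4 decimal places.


PV = nRT, solve for V = nRT / P.
nRT = 0.216 * 8.314 * 435 = 781.1834
V = 781.1834 / 135
V = 5.7865437 L, rounded to 4 dp:

5.7865 L


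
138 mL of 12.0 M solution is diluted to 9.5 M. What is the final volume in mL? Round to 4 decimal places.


Dilution: M1*V1 = M2*V2, solve for V2.
V2 = M1*V1 / M2
V2 = 12.0 * 138 / 9.5
V2 = 1656.0 / 9.5
V2 = 174.31578947 mL, rounded to 4 dp:

174.3158 mL


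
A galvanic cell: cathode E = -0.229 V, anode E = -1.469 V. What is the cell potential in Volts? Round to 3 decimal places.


Standard cell potential: E_cell = E_cathode - E_anode.
E_cell = -0.229 - (-1.469)
E_cell = 1.24 V, rounded to 3 dp:

1.240 V


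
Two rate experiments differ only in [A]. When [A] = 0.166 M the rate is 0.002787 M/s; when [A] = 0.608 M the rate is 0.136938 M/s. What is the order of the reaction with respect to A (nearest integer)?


Rate is proportional to [A]^n, so rate2/rate1 = ([A]2/[A]1)^n. Take logs to solve for n.
rate2/rate1 = 0.136938 / 0.002787 = 49.1346
[A]2/[A]1 = 0.608 / 0.166 = 3.6627
n = ln(49.1346) / ln(3.6627) = 3.0
Nearest integer order:

3


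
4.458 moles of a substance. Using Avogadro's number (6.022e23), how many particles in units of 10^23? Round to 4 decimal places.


N = n * NA, then divide by 1e23 for the requested units.
N / 1e23 = n * 6.022
N / 1e23 = 4.458 * 6.022
N / 1e23 = 26.846076, rounded to 4 dp:

26.8461


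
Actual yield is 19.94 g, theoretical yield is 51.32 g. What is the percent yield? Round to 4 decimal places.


% yield = 100 * actual / theoretical
% yield = 100 * 19.94 / 51.32
% yield = 38.85424786 %, rounded to 4 dp:

38.8542 %


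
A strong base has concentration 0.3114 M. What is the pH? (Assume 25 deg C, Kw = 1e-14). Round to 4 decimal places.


A strong base dissociates completely, so [OH-] equals the given concentration.
pOH = -log10([OH-]) = -log10(0.3114) = 0.506681
pH = 14 - pOH = 14 - 0.506681
pH = 13.493319, rounded to 4 dp:

13.4933


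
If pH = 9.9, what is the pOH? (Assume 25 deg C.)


At 25 deg C, pH + pOH = 14.
pOH = 14 - pH = 14 - 9.9
pOH = 4.1:

4.10


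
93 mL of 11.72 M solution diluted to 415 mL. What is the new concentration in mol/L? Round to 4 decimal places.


Dilution: M1*V1 = M2*V2, solve for M2.
M2 = M1*V1 / V2
M2 = 11.72 * 93 / 415
M2 = 1089.96 / 415
M2 = 2.62640964 mol/L, rounded to 4 dp:

2.6264 mol/L


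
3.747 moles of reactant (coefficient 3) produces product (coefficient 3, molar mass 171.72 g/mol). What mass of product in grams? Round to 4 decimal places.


Use the coefficient ratio to convert reactant moles to product moles, then multiply by the product's molar mass.
moles_P = moles_R * (coeff_P / coeff_R) = 3.747 * (3/3) = 3.747
mass_P = moles_P * M_P = 3.747 * 171.72
mass_P = 643.43484 g, rounded to 4 dp:

643.4348 g


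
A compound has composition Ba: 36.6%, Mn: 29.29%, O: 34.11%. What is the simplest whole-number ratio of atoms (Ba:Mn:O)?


Assume 100 g of compound, divide each mass% by atomic mass to get moles, then normalize by the smallest to get a raw atom ratio.
Moles per 100 g: Ba: 36.6/137.327 = 0.2665, Mn: 29.29/54.938 = 0.5331, O: 34.11/15.999 = 2.132
Raw ratio (divide by min = 0.2665): Ba: 1.0, Mn: 2.0, O: 8.0
Multiply by 1 to clear fractions: Ba: 1.0 ~= 1, Mn: 2.0 ~= 2, O: 8.0 ~= 8
Reduce by GCD to get the simplest whole-number ratio:

1:2:8


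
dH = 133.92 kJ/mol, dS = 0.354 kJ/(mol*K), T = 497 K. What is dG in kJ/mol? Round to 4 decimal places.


Gibbs: dG = dH - T*dS (consistent units, dS already in kJ/(mol*K)).
T*dS = 497 * 0.354 = 175.938
dG = 133.92 - (175.938)
dG = -42.018 kJ/mol, rounded to 4 dp:

-42.0180 kJ/mol


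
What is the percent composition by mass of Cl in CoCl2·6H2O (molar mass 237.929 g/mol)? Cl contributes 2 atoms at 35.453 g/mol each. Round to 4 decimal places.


pct = 100 * (n_elem * M_elem) / M_total
mass_contribution = 2 * 35.453 = 70.906 g/mol
pct = 100 * 70.906 / 237.929
pct = 29.80132729 %, rounded to 4 dp:

29.8013 %


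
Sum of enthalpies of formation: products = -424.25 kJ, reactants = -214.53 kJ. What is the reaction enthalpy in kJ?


dH_rxn = sum(dH_f products) - sum(dH_f reactants)
dH_rxn = -424.25 - (-214.53)
dH_rxn = -209.72 kJ:

-209.72 kJ


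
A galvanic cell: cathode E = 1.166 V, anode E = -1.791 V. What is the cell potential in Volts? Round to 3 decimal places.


Standard cell potential: E_cell = E_cathode - E_anode.
E_cell = 1.166 - (-1.791)
E_cell = 2.957 V, rounded to 3 dp:

2.957 V


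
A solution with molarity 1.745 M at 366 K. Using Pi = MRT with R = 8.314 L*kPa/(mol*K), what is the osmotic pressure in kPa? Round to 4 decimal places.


Osmotic pressure (van't Hoff): Pi = M*R*T.
RT = 8.314 * 366 = 3042.924
Pi = 1.745 * 3042.924
Pi = 5309.90238 kPa, rounded to 4 dp:

5309.9024 kPa


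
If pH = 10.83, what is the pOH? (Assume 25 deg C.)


At 25 deg C, pH + pOH = 14.
pOH = 14 - pH = 14 - 10.83
pOH = 3.17:

3.17


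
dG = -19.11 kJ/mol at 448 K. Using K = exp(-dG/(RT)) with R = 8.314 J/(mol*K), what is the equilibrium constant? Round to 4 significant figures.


dG is in kJ/mol; multiply by 1000 to match R in J/(mol*K).
RT = 8.314 * 448 = 3724.672 J/mol
exponent = -dG*1000 / (RT) = -(-19.11*1000) / 3724.672 = 5.13065312
K = exp(5.13065312)
K = 169.12754, rounded to 4 significant figures:

169.1


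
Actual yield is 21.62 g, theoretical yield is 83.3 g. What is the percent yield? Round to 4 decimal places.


% yield = 100 * actual / theoretical
% yield = 100 * 21.62 / 83.3
% yield = 25.95438175 %, rounded to 4 dp:

25.9544 %


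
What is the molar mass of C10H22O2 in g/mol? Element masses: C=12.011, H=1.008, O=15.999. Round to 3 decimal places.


M = sum(count * atomic_mass) over atoms.
M = 10*12.011 + 22*1.008 + 2*15.999
M = 120.11 + 22.176 + 31.998
M = 174.284 g/mol, rounded to 3 dp:

174.284 g/mol


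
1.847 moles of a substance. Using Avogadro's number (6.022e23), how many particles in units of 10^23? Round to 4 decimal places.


N = n * NA, then divide by 1e23 for the requested units.
N / 1e23 = n * 6.022
N / 1e23 = 1.847 * 6.022
N / 1e23 = 11.122634, rounded to 4 dp:

11.1226


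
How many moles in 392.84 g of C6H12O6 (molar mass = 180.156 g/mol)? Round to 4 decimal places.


n = mass / M
n = 392.84 / 180.156
n = 2.18055463 mol, rounded to 4 dp:

2.1806 mol


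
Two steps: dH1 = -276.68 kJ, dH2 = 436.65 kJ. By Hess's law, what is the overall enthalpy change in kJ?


Hess's law: enthalpy is a state function, so add the step enthalpies.
dH_total = dH1 + dH2 = -276.68 + (436.65)
dH_total = 159.97 kJ:

159.97 kJ


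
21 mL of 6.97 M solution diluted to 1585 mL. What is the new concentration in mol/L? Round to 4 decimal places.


Dilution: M1*V1 = M2*V2, solve for M2.
M2 = M1*V1 / V2
M2 = 6.97 * 21 / 1585
M2 = 146.37 / 1585
M2 = 0.092347 mol/L, rounded to 4 dp:

0.0923 mol/L


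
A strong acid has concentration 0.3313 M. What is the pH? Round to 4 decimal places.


A strong acid dissociates completely, so [H+] equals the given concentration.
pH = -log10([H+]) = -log10(0.3313)
pH = 0.47977856, rounded to 4 dp:

0.4798


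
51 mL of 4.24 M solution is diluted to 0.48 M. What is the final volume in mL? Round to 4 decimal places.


Dilution: M1*V1 = M2*V2, solve for V2.
V2 = M1*V1 / M2
V2 = 4.24 * 51 / 0.48
V2 = 216.24 / 0.48
V2 = 450.5 mL, rounded to 4 dp:

450.5000 mL


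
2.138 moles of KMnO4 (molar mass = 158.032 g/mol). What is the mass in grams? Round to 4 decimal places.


mass = n * M
mass = 2.138 * 158.032
mass = 337.872416 g, rounded to 4 dp:

337.8724 g


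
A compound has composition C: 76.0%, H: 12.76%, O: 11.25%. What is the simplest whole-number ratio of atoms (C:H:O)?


Assume 100 g of compound, divide each mass% by atomic mass to get moles, then normalize by the smallest to get a raw atom ratio.
Moles per 100 g: C: 76.0/12.011 = 6.3275, H: 12.76/1.008 = 12.6587, O: 11.25/15.999 = 0.7032
Raw ratio (divide by min = 0.7032): C: 8.999, H: 18.002, O: 1.0
Multiply by 1 to clear fractions: C: 8.999 ~= 9, H: 18.002 ~= 18, O: 1.0 ~= 1
Reduce by GCD to get the simplest whole-number ratio:

9:18:1


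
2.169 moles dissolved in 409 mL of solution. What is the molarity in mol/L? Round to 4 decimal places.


Convert volume to liters: V_L = V_mL / 1000.
V_L = 409 / 1000 = 0.409 L
M = n / V_L = 2.169 / 0.409
M = 5.30317848 mol/L, rounded to 4 dp:

5.3032 mol/L


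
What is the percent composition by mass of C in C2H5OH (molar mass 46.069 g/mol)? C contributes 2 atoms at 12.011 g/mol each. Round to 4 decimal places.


pct = 100 * (n_elem * M_elem) / M_total
mass_contribution = 2 * 12.011 = 24.022 g/mol
pct = 100 * 24.022 / 46.069
pct = 52.14352384 %, rounded to 4 dp:

52.1435 %


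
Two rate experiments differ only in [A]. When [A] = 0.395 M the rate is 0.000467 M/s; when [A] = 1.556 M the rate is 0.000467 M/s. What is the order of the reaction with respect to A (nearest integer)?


Rate is proportional to [A]^n, so rate2/rate1 = ([A]2/[A]1)^n. Take logs to solve for n.
rate2/rate1 = 0.000467 / 0.000467 = 1.0
[A]2/[A]1 = 1.556 / 0.395 = 3.9392
n = ln(1.0) / ln(3.9392) = 0.0
Nearest integer order:

0


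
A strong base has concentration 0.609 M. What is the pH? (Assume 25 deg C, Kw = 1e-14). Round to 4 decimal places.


A strong base dissociates completely, so [OH-] equals the given concentration.
pOH = -log10([OH-]) = -log10(0.609) = 0.215383
pH = 14 - pOH = 14 - 0.215383
pH = 13.784617, rounded to 4 dp:

13.7846


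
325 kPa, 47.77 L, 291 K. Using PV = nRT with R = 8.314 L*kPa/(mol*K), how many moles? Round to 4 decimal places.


PV = nRT, solve for n = PV / (RT).
PV = 325 * 47.77 = 15525.25
RT = 8.314 * 291 = 2419.374
n = 15525.25 / 2419.374
n = 6.41705251 mol, rounded to 4 dp:

6.4171 mol


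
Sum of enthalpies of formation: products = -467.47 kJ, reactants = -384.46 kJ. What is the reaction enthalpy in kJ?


dH_rxn = sum(dH_f products) - sum(dH_f reactants)
dH_rxn = -467.47 - (-384.46)
dH_rxn = -83.01 kJ:

-83.01 kJ


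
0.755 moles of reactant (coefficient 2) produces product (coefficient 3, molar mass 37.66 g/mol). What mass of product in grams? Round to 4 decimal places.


Use the coefficient ratio to convert reactant moles to product moles, then multiply by the product's molar mass.
moles_P = moles_R * (coeff_P / coeff_R) = 0.755 * (3/2) = 1.1325
mass_P = moles_P * M_P = 1.1325 * 37.66
mass_P = 42.64995 g, rounded to 4 dp:

42.6500 g


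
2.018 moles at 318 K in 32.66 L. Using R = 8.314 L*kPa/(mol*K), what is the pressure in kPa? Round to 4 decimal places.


PV = nRT, solve for P = nRT / V.
nRT = 2.018 * 8.314 * 318 = 5335.2933
P = 5335.2933 / 32.66
P = 163.3586436 kPa, rounded to 4 dp:

163.3586 kPa


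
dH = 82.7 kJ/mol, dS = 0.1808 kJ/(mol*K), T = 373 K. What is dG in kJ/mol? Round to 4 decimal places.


Gibbs: dG = dH - T*dS (consistent units, dS already in kJ/(mol*K)).
T*dS = 373 * 0.1808 = 67.4384
dG = 82.7 - (67.4384)
dG = 15.2616 kJ/mol, rounded to 4 dp:

15.2616 kJ/mol


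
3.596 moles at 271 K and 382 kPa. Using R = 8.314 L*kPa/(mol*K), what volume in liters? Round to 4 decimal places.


PV = nRT, solve for V = nRT / P.
nRT = 3.596 * 8.314 * 271 = 8102.126
V = 8102.126 / 382
V = 21.20975393 L, rounded to 4 dp:

21.2098 L


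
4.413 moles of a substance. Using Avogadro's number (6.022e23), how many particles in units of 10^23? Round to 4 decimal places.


N = n * NA, then divide by 1e23 for the requested units.
N / 1e23 = n * 6.022
N / 1e23 = 4.413 * 6.022
N / 1e23 = 26.575086, rounded to 4 dp:

26.5751


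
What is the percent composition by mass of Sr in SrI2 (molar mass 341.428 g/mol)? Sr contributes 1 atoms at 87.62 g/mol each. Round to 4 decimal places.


pct = 100 * (n_elem * M_elem) / M_total
mass_contribution = 1 * 87.62 = 87.62 g/mol
pct = 100 * 87.62 / 341.428
pct = 25.66280446 %, rounded to 4 dp:

25.6628 %


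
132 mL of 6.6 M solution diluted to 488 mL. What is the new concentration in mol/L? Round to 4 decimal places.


Dilution: M1*V1 = M2*V2, solve for M2.
M2 = M1*V1 / V2
M2 = 6.6 * 132 / 488
M2 = 871.2 / 488
M2 = 1.7852459 mol/L, rounded to 4 dp:

1.7852 mol/L


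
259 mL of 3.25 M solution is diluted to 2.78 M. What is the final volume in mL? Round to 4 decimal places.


Dilution: M1*V1 = M2*V2, solve for V2.
V2 = M1*V1 / M2
V2 = 3.25 * 259 / 2.78
V2 = 841.75 / 2.78
V2 = 302.78776978 mL, rounded to 4 dp:

302.7878 mL


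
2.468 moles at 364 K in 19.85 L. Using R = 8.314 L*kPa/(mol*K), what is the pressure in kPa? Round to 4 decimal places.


PV = nRT, solve for P = nRT / V.
nRT = 2.468 * 8.314 * 364 = 7468.8985
P = 7468.8985 / 19.85
P = 376.26692695 kPa, rounded to 4 dp:

376.2669 kPa


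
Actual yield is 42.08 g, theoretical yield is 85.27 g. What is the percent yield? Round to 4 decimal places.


% yield = 100 * actual / theoretical
% yield = 100 * 42.08 / 85.27
% yield = 49.3491263 %, rounded to 4 dp:

49.3491 %


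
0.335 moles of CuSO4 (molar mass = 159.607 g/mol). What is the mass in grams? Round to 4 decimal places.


mass = n * M
mass = 0.335 * 159.607
mass = 53.468345 g, rounded to 4 dp:

53.4683 g


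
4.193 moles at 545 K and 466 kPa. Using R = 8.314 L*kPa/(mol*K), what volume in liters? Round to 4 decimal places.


PV = nRT, solve for V = nRT / P.
nRT = 4.193 * 8.314 * 545 = 18999.0281
V = 18999.0281 / 466
V = 40.77044657 L, rounded to 4 dp:

40.7704 L


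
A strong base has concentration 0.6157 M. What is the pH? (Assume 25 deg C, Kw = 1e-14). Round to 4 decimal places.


A strong base dissociates completely, so [OH-] equals the given concentration.
pOH = -log10([OH-]) = -log10(0.6157) = 0.210631
pH = 14 - pOH = 14 - 0.210631
pH = 13.789369, rounded to 4 dp:

13.7894


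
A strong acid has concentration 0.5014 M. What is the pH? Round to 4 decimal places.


A strong acid dissociates completely, so [H+] equals the given concentration.
pH = -log10([H+]) = -log10(0.5014)
pH = 0.29981567, rounded to 4 dp:

0.2998


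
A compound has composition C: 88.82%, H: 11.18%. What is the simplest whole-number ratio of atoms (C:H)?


Assume 100 g of compound, divide each mass% by atomic mass to get moles, then normalize by the smallest to get a raw atom ratio.
Moles per 100 g: C: 88.82/12.011 = 7.3949, H: 11.18/1.008 = 11.0913
Raw ratio (divide by min = 7.3949): C: 1.0, H: 1.5
Multiply by 2 to clear fractions: C: 2.0 ~= 2, H: 3.0 ~= 3
Reduce by GCD to get the simplest whole-number ratio:

2:3


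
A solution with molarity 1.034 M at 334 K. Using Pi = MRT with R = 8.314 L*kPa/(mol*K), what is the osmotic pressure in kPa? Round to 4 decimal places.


Osmotic pressure (van't Hoff): Pi = M*R*T.
RT = 8.314 * 334 = 2776.876
Pi = 1.034 * 2776.876
Pi = 2871.289784 kPa, rounded to 4 dp:

2871.2898 kPa


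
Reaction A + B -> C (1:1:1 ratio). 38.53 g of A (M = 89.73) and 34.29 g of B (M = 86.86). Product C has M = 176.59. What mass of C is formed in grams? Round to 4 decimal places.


Find moles of each reactant; the smaller value is the limiting reagent in a 1:1:1 reaction, so moles_C equals moles of the limiter.
n_A = mass_A / M_A = 38.53 / 89.73 = 0.429399 mol
n_B = mass_B / M_B = 34.29 / 86.86 = 0.394773 mol
Limiting reagent: B (smaller), n_limiting = 0.394773 mol
mass_C = n_limiting * M_C = 0.394773 * 176.59
mass_C = 69.71296407 g, rounded to 4 dp:

69.7130 g


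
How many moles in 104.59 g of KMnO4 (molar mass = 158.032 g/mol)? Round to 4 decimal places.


n = mass / M
n = 104.59 / 158.032
n = 0.66182798 mol, rounded to 4 dp:

0.6618 mol


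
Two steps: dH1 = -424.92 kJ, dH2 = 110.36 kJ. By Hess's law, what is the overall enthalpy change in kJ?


Hess's law: enthalpy is a state function, so add the step enthalpies.
dH_total = dH1 + dH2 = -424.92 + (110.36)
dH_total = -314.56 kJ:

-314.56 kJ


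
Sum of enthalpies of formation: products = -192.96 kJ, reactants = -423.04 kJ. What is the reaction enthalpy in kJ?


dH_rxn = sum(dH_f products) - sum(dH_f reactants)
dH_rxn = -192.96 - (-423.04)
dH_rxn = 230.08 kJ:

230.08 kJ


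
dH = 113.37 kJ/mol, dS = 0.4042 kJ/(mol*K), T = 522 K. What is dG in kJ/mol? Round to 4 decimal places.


Gibbs: dG = dH - T*dS (consistent units, dS already in kJ/(mol*K)).
T*dS = 522 * 0.4042 = 210.9924
dG = 113.37 - (210.9924)
dG = -97.6224 kJ/mol, rounded to 4 dp:

-97.6224 kJ/mol


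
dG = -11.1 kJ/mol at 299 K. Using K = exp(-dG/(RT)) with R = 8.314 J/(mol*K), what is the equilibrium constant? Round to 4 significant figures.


dG is in kJ/mol; multiply by 1000 to match R in J/(mol*K).
RT = 8.314 * 299 = 2485.886 J/mol
exponent = -dG*1000 / (RT) = -(-11.1*1000) / 2485.886 = 4.46520878
K = exp(4.46520878)
K = 86.939179, rounded to 4 significant figures:

86.94


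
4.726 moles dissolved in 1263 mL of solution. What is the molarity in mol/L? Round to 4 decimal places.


Convert volume to liters: V_L = V_mL / 1000.
V_L = 1263 / 1000 = 1.263 L
M = n / V_L = 4.726 / 1.263
M = 3.7418844 mol/L, rounded to 4 dp:

3.7419 mol/L


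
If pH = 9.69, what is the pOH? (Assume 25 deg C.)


At 25 deg C, pH + pOH = 14.
pOH = 14 - pH = 14 - 9.69
pOH = 4.31:

4.31


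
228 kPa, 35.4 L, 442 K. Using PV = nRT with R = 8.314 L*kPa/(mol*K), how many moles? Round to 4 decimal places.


PV = nRT, solve for n = PV / (RT).
PV = 228 * 35.4 = 8071.2
RT = 8.314 * 442 = 3674.788
n = 8071.2 / 3674.788
n = 2.1963716 mol, rounded to 4 dp:

2.1964 mol


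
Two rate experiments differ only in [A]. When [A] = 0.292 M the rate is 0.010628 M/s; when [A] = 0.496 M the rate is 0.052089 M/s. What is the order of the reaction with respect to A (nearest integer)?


Rate is proportional to [A]^n, so rate2/rate1 = ([A]2/[A]1)^n. Take logs to solve for n.
rate2/rate1 = 0.052089 / 0.010628 = 4.9011
[A]2/[A]1 = 0.496 / 0.292 = 1.6986
n = ln(4.9011) / ln(1.6986) = 3.0
Nearest integer order:

3


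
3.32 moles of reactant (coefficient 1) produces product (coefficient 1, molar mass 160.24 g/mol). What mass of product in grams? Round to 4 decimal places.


Use the coefficient ratio to convert reactant moles to product moles, then multiply by the product's molar mass.
moles_P = moles_R * (coeff_P / coeff_R) = 3.32 * (1/1) = 3.32
mass_P = moles_P * M_P = 3.32 * 160.24
mass_P = 531.9968 g, rounded to 4 dp:

531.9968 g


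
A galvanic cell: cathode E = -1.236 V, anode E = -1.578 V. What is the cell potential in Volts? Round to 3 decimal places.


Standard cell potential: E_cell = E_cathode - E_anode.
E_cell = -1.236 - (-1.578)
E_cell = 0.342 V, rounded to 3 dp:

0.342 V


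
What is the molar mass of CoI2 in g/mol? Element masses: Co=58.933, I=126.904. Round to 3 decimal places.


M = sum(count * atomic_mass) over atoms.
M = 1*58.933 + 2*126.904
M = 58.933 + 253.808
M = 312.741 g/mol, rounded to 3 dp:

312.741 g/mol


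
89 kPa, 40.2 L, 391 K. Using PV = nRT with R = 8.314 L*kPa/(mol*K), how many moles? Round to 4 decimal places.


PV = nRT, solve for n = PV / (RT).
PV = 89 * 40.2 = 3577.8
RT = 8.314 * 391 = 3250.774
n = 3577.8 / 3250.774
n = 1.10059943 mol, rounded to 4 dp:

1.1006 mol


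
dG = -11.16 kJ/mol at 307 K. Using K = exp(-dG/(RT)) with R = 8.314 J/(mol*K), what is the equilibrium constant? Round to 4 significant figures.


dG is in kJ/mol; multiply by 1000 to match R in J/(mol*K).
RT = 8.314 * 307 = 2552.398 J/mol
exponent = -dG*1000 / (RT) = -(-11.16*1000) / 2552.398 = 4.37235886
K = exp(4.37235886)
K = 79.230305, rounded to 4 significant figures:

79.23


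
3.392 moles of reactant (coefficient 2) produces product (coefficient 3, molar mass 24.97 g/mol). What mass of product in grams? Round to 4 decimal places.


Use the coefficient ratio to convert reactant moles to product moles, then multiply by the product's molar mass.
moles_P = moles_R * (coeff_P / coeff_R) = 3.392 * (3/2) = 5.088
mass_P = moles_P * M_P = 5.088 * 24.97
mass_P = 127.04736 g, rounded to 4 dp:

127.0474 g


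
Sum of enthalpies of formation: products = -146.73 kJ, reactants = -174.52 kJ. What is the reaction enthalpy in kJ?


dH_rxn = sum(dH_f products) - sum(dH_f reactants)
dH_rxn = -146.73 - (-174.52)
dH_rxn = 27.79 kJ:

27.79 kJ


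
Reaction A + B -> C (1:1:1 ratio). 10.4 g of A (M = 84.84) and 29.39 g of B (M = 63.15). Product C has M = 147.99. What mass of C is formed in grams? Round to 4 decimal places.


Find moles of each reactant; the smaller value is the limiting reagent in a 1:1:1 reaction, so moles_C equals moles of the limiter.
n_A = mass_A / M_A = 10.4 / 84.84 = 0.122584 mol
n_B = mass_B / M_B = 29.39 / 63.15 = 0.4654 mol
Limiting reagent: A (smaller), n_limiting = 0.122584 mol
mass_C = n_limiting * M_C = 0.122584 * 147.99
mass_C = 18.14120616 g, rounded to 4 dp:

18.1412 g


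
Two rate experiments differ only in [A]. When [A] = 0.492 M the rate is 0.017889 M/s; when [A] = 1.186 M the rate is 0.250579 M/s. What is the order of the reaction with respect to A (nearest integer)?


Rate is proportional to [A]^n, so rate2/rate1 = ([A]2/[A]1)^n. Take logs to solve for n.
rate2/rate1 = 0.250579 / 0.017889 = 14.0074
[A]2/[A]1 = 1.186 / 0.492 = 2.4106
n = ln(14.0074) / ln(2.4106) = 3.0
Nearest integer order:

3


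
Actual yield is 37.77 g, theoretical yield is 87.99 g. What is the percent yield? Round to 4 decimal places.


% yield = 100 * actual / theoretical
% yield = 100 * 37.77 / 87.99
% yield = 42.92533242 %, rounded to 4 dp:

42.9253 %


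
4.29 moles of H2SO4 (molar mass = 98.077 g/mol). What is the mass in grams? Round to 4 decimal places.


mass = n * M
mass = 4.29 * 98.077
mass = 420.75033 g, rounded to 4 dp:

420.7503 g


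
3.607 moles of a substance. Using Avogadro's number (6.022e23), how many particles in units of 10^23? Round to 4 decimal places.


N = n * NA, then divide by 1e23 for the requested units.
N / 1e23 = n * 6.022
N / 1e23 = 3.607 * 6.022
N / 1e23 = 21.721354, rounded to 4 dp:

21.7214


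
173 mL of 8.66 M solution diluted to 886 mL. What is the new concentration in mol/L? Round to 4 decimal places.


Dilution: M1*V1 = M2*V2, solve for M2.
M2 = M1*V1 / V2
M2 = 8.66 * 173 / 886
M2 = 1498.18 / 886
M2 = 1.69094808 mol/L, rounded to 4 dp:

1.6909 mol/L


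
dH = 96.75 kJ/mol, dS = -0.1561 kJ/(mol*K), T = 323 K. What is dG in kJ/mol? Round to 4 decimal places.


Gibbs: dG = dH - T*dS (consistent units, dS already in kJ/(mol*K)).
T*dS = 323 * -0.1561 = -50.4203
dG = 96.75 - (-50.4203)
dG = 147.1703 kJ/mol, rounded to 4 dp:

147.1703 kJ/mol


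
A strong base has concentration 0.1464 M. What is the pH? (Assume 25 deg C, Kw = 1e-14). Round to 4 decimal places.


A strong base dissociates completely, so [OH-] equals the given concentration.
pOH = -log10([OH-]) = -log10(0.1464) = 0.834459
pH = 14 - pOH = 14 - 0.834459
pH = 13.165541, rounded to 4 dp:

13.1655


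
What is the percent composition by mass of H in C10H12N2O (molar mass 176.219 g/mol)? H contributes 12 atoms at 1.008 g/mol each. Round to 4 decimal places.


pct = 100 * (n_elem * M_elem) / M_total
mass_contribution = 12 * 1.008 = 12.096 g/mol
pct = 100 * 12.096 / 176.219
pct = 6.86418604 %, rounded to 4 dp:

6.8642 %


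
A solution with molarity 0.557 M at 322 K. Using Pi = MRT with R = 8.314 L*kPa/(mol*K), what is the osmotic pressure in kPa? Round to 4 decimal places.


Osmotic pressure (van't Hoff): Pi = M*R*T.
RT = 8.314 * 322 = 2677.108
Pi = 0.557 * 2677.108
Pi = 1491.149156 kPa, rounded to 4 dp:

1491.1492 kPa


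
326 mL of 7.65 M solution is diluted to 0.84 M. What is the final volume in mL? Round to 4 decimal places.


Dilution: M1*V1 = M2*V2, solve for V2.
V2 = M1*V1 / M2
V2 = 7.65 * 326 / 0.84
V2 = 2493.9 / 0.84
V2 = 2968.92857143 mL, rounded to 4 dp:

2968.9286 mL


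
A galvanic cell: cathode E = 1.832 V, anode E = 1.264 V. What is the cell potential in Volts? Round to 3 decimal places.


Standard cell potential: E_cell = E_cathode - E_anode.
E_cell = 1.832 - (1.264)
E_cell = 0.568 V, rounded to 3 dp:

0.568 V


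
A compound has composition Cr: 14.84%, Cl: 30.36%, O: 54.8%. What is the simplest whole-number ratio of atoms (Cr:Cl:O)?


Assume 100 g of compound, divide each mass% by atomic mass to get moles, then normalize by the smallest to get a raw atom ratio.
Moles per 100 g: Cr: 14.84/51.996 = 0.2854, Cl: 30.36/35.453 = 0.8563, O: 54.8/15.999 = 3.4252
Raw ratio (divide by min = 0.2854): Cr: 1.0, Cl: 3.0, O: 12.001
Multiply by 1 to clear fractions: Cr: 1.0 ~= 1, Cl: 3.0 ~= 3, O: 12.001 ~= 12
Reduce by GCD to get the simplest whole-number ratio:

1:3:12


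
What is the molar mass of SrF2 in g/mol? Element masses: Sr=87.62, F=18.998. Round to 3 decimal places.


M = sum(count * atomic_mass) over atoms.
M = 1*87.62 + 2*18.998
M = 87.62 + 37.996
M = 125.616 g/mol, rounded to 3 dp:

125.616 g/mol


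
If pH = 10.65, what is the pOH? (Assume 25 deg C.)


At 25 deg C, pH + pOH = 14.
pOH = 14 - pH = 14 - 10.65
pOH = 3.35:

3.35


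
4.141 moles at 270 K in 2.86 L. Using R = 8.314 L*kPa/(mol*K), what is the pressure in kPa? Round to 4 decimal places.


PV = nRT, solve for P = nRT / V.
nRT = 4.141 * 8.314 * 270 = 9295.634
P = 9295.634 / 2.86
P = 3250.22167832 kPa, rounded to 4 dp:

3250.2217 kPa


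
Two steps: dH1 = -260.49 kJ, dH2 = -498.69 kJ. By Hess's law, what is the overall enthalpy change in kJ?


Hess's law: enthalpy is a state function, so add the step enthalpies.
dH_total = dH1 + dH2 = -260.49 + (-498.69)
dH_total = -759.18 kJ:

-759.18 kJ
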